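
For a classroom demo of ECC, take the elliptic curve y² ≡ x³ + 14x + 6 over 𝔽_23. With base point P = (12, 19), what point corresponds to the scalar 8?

Repeated addition: build up to 8P.
2P: tangent at (12, 19): λ = (3·12² + 14)/(2·19) ≡ 9/15. 15⁻¹ ≡ 20 (mod 23), so λ ≡ 9·20 ≡ 19.
  x = λ² - 12 - 12 = 361 - 24 ≡ 15; y = λ·(12 - 15) - 19 ≡ 16. → (15, 16)
3P: (15, 16) + (12, 19). λ = (19 - 16)/(12 - 15) ≡ 3/20 mod 23. 20⁻¹ ≡ 15 (mod 23), so λ ≡ 22.
  x = λ² - 15 - 12 = 484 - 27 ≡ 20; y = λ·(15 - 20) - 16 ≡ 12. → (20, 12)
4P: (20, 12) + (12, 19). λ = (19 - 12)/(12 - 20) ≡ 7/15 mod 23. 15⁻¹ ≡ 20 (mod 23), so λ ≡ 2.
  x = λ² - 20 - 12 = 4 - 32 ≡ 18; y = λ·(20 - 18) - 12 ≡ 15. → (18, 15)
5P: (18, 15) + (12, 19). λ = (19 - 15)/(12 - 18) ≡ 4/17 mod 23. 17⁻¹ ≡ 19 (mod 23), so λ ≡ 7.
  x = λ² - 18 - 12 = 49 - 30 ≡ 19; y = λ·(18 - 19) - 15 ≡ 1. → (19, 1)
6P: (19, 1) + (12, 19). λ = (19 - 1)/(12 - 19) ≡ 18/16 mod 23. 16⁻¹ ≡ 13 (mod 23) since 16·13 = 208 ≡ 1, so λ ≡ 4.
  x = λ² - 19 - 12 = 16 - 31 ≡ 8; y = λ·(19 - 8) - 1 ≡ 20. → (8, 20)
7P: (8, 20) + (12, 19). λ = (19 - 20)/(12 - 8) ≡ 22/4 mod 23. 4⁻¹ ≡ 6 (mod 23), so λ ≡ 17.
  x = λ² - 8 - 12 = 289 - 20 ≡ 16; y = λ·(8 - 16) - 20 ≡ 5. → (16, 5)
8P: (16, 5) + (12, 19). λ = (19 - 5)/(12 - 16) ≡ 14/19 mod 23. 19⁻¹ ≡ 17 (mod 23) since 19·17 = 323 ≡ 1, so λ ≡ 8.
  x = λ² - 16 - 12 = 64 - 28 ≡ 13; y = λ·(16 - 13) - 5 ≡ 19. → (13, 19)

(13, 19)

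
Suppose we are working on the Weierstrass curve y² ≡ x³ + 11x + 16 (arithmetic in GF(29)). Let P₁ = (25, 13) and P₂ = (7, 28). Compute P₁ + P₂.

(13, 6)

(25, 13) + (7, 28). λ = (28 - 13)/(7 - 25) ≡ 15/11 mod 29. 11⁻¹ ≡ 8 (mod 29), so λ ≡ 4.
  x = λ² - 25 - 7 = 16 - 32 ≡ 13; y = λ·(25 - 13) - 13 ≡ 6. → (13, 6)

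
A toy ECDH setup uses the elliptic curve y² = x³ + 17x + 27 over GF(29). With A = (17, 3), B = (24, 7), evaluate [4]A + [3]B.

(14, 14)

First 4A:
Double-and-add on 4 = (100)₂. Start with A = (17, 3) for the leading 1-bit.
double: tangent at (17, 3): λ = (3·17² + 17)/(2·3) ≡ 14/6. 6⁻¹ ≡ 5 (mod 29), so λ ≡ 14·5 ≡ 12.
  x = λ² - 17 - 17 = 144 - 34 ≡ 23; y = λ·(17 - 23) - 3 ≡ 12. → (23, 12)
double: tangent at (23, 12): λ = (3·23² + 17)/(2·12) ≡ 9/24. 24⁻¹ ≡ 23 (mod 29), so λ ≡ 9·23 ≡ 4.
  x = λ² - 23 - 23 = 16 - 46 ≡ 28; y = λ·(23 - 28) - 12 ≡ 26. → (28, 26)
4A = (28, 26).
Next 3B:
Repeated addition: build up to 3B.
2B: tangent at (24, 7): λ = (3·24² + 17)/(2·7) ≡ 5/14. 14⁻¹ ≡ 27 (mod 29) since 14·27 = 378 ≡ 1, so λ ≡ 5·27 ≡ 19.
  x = λ² - 24 - 24 = 361 - 48 ≡ 23; y = λ·(24 - 23) - 7 ≡ 12. → (23, 12)
3B: (23, 12) + (24, 7). λ = (7 - 12)/(24 - 23) ≡ 24/1 mod 29. 1⁻¹ ≡ 1 (mod 29), so λ ≡ 24.
  x = λ² - 23 - 24 = 576 - 47 ≡ 7; y = λ·(23 - 7) - 12 ≡ 24. → (7, 24)
3B = (7, 24).
Finally 4A + 3B:
(28, 26) + (7, 24). λ = (24 - 26)/(7 - 28) ≡ 27/8 mod 29. 8⁻¹ ≡ 11 (mod 29), so λ ≡ 7.
  x = λ² - 28 - 7 = 49 - 35 ≡ 14; y = λ·(28 - 14) - 26 ≡ 14. → (14, 14)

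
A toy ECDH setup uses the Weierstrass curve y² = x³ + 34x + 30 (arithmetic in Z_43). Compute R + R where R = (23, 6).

tangent at (23, 6): λ = (3·23² + 34)/(2·6) ≡ 30/12. 12⁻¹ ≡ 18 (mod 43) since 12·18 = 216 ≡ 1, so λ ≡ 30·18 ≡ 24.
  x = λ² - 23 - 23 = 576 - 46 ≡ 14; y = λ·(23 - 14) - 6 ≡ 38. → (14, 38)

(14, 38)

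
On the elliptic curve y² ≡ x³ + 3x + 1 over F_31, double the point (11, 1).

(18, 20)

tangent at (11, 1): λ = (3·11² + 3)/(2·1) ≡ 25/2. 2⁻¹ ≡ 16 (mod 31) since 2·16 = 32 ≡ 1, so λ ≡ 25·16 ≡ 28.
  x = λ² - 11 - 11 = 784 - 22 ≡ 18; y = λ·(11 - 18) - 1 ≡ 20. → (18, 20)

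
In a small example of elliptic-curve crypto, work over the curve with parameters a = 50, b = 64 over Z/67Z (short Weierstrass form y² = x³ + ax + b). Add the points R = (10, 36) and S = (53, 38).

(10, 36) + (53, 38). λ = (38 - 36)/(53 - 10) ≡ 2/43 mod 67. 43⁻¹ ≡ 53 (mod 67), so λ ≡ 39.
  x = λ² - 10 - 53 = 1521 - 63 ≡ 51; y = λ·(10 - 51) - 36 ≡ 40. → (51, 40)

(51, 40)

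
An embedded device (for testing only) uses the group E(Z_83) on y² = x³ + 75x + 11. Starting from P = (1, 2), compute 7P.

Double-and-add on 7 = (111)₂. Start with P = (1, 2) for the leading 1-bit.
double: tangent at (1, 2): λ = (3·1² + 75)/(2·2) ≡ 78/4. 4⁻¹ ≡ 21 (mod 83) since 4·21 = 84 ≡ 1, so λ ≡ 78·21 ≡ 61.
  x = λ² - 1 - 1 = 3721 - 2 ≡ 67; y = λ·(1 - 67) - 2 ≡ 39. → (67, 39)
add P: (67, 39) + (1, 2). λ = (2 - 39)/(1 - 67) ≡ 46/17 mod 83. 17⁻¹ ≡ 44 (mod 83) since 17·44 = 748 ≡ 1, so λ ≡ 32.
  x = λ² - 67 - 1 = 1024 - 68 ≡ 43; y = λ·(67 - 43) - 39 ≡ 65. → (43, 65)
double: tangent at (43, 65): λ = (3·43² + 75)/(2·65) ≡ 61/47. 47⁻¹ ≡ 53 (mod 83) since 47·53 = 2491 ≡ 1, so λ ≡ 61·53 ≡ 79.
  x = λ² - 43 - 43 = 6241 - 86 ≡ 13; y = λ·(43 - 13) - 65 ≡ 64. → (13, 64)
add P: (13, 64) + (1, 2). λ = (2 - 64)/(1 - 13) ≡ 21/71 mod 83. 71⁻¹ ≡ 76 (mod 83), so λ ≡ 19.
  x = λ² - 13 - 1 = 361 - 14 ≡ 15; y = λ·(13 - 15) - 64 ≡ 64. → (15, 64)

(15, 64)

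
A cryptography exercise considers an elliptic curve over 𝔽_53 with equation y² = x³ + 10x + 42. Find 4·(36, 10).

(50, 12)

Write P = (36, 10).
Repeated addition: build up to 4P.
2P: tangent at (36, 10): λ = (3·36² + 10)/(2·10) ≡ 29/20. 20⁻¹ ≡ 8 (mod 53), so λ ≡ 29·8 ≡ 20.
  x = λ² - 36 - 36 = 400 - 72 ≡ 10; y = λ·(36 - 10) - 10 ≡ 33. → (10, 33)
3P: (10, 33) + (36, 10). λ = (10 - 33)/(36 - 10) ≡ 30/26 mod 53. 26⁻¹ ≡ 51 (mod 53), so λ ≡ 46.
  x = λ² - 10 - 36 = 2116 - 46 ≡ 3; y = λ·(10 - 3) - 33 ≡ 24. → (3, 24)
4P: (3, 24) + (36, 10). λ = (10 - 24)/(36 - 3) ≡ 39/33 mod 53. 33⁻¹ ≡ 45 (mod 53), so λ ≡ 6.
  x = λ² - 3 - 36 = 36 - 39 ≡ 50; y = λ·(3 - 50) - 24 ≡ 12. → (50, 12)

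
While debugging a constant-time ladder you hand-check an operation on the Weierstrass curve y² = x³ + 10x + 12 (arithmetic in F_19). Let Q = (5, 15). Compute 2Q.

tangent at (5, 15): λ = (3·5² + 10)/(2·15) ≡ 9/11. 11⁻¹ ≡ 7 (mod 19) since 11·7 = 77 ≡ 1, so λ ≡ 9·7 ≡ 6.
  x = λ² - 5 - 5 = 36 - 10 ≡ 7; y = λ·(5 - 7) - 15 ≡ 11. → (7, 11)

(7, 11)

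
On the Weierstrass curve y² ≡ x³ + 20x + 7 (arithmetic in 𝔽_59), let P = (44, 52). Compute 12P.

Double-and-add on 12 = (1100)₂. Start with P = (44, 52) for the leading 1-bit.
double: tangent at (44, 52): λ = (3·44² + 20)/(2·52) ≡ 46/45. 45⁻¹ ≡ 21 (mod 59) since 45·21 = 945 ≡ 1, so λ ≡ 46·21 ≡ 22.
  x = λ² - 44 - 44 = 484 - 88 ≡ 42; y = λ·(44 - 42) - 52 ≡ 51. → (42, 51)
add P: (42, 51) + (44, 52). λ = (52 - 51)/(44 - 42) ≡ 1/2 mod 59. 2⁻¹ ≡ 30 (mod 59), so λ ≡ 30.
  x = λ² - 42 - 44 = 900 - 86 ≡ 47; y = λ·(42 - 47) - 51 ≡ 35. → (47, 35)
double: tangent at (47, 35): λ = (3·47² + 20)/(2·35) ≡ 39/11. 11⁻¹ ≡ 43 (mod 59), so λ ≡ 39·43 ≡ 25.
  x = λ² - 47 - 47 = 625 - 94 ≡ 0; y = λ·(47 - 0) - 35 ≡ 19. → (0, 19)
double: tangent at (0, 19): λ = (3·0² + 20)/(2·19) ≡ 20/38. 38⁻¹ ≡ 14 (mod 59), so λ ≡ 20·14 ≡ 44.
  x = λ² - 0 - 0 = 1936 - 0 ≡ 48; y = λ·(0 - 48) - 19 ≡ 52. → (48, 52)

(48, 52)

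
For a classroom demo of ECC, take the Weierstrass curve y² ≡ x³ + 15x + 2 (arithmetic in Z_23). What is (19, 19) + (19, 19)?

tangent at (19, 19): λ = (3·19² + 15)/(2·19) ≡ 17/15. 15⁻¹ ≡ 20 (mod 23), so λ ≡ 17·20 ≡ 18.
  x = λ² - 19 - 19 = 324 - 38 ≡ 10; y = λ·(19 - 10) - 19 ≡ 5. → (10, 5)

(10, 5)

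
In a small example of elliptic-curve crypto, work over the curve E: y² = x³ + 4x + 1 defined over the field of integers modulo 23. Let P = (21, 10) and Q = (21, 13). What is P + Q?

O

The two points share x = 21 and their y-coordinates satisfy 10 + 13 ≡ 0 (mod 23), so they are inverses. Their sum is ∞.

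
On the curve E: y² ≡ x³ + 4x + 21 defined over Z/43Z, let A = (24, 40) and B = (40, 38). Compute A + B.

(24, 40) + (40, 38). λ = (38 - 40)/(40 - 24) ≡ 41/16 mod 43. 16⁻¹ ≡ 35 (mod 43), so λ ≡ 16.
  x = λ² - 24 - 40 = 256 - 64 ≡ 20; y = λ·(24 - 20) - 40 ≡ 24. → (20, 24)

(20, 24)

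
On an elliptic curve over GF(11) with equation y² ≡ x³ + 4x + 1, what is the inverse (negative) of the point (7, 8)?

-(7, 8) = (7, -8 mod 11) = (7, 3).

(7, 3)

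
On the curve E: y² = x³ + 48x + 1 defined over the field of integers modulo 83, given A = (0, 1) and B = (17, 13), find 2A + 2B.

(42, 49)

First 2A:
Repeated addition: build up to 2A.
2A: tangent at (0, 1): λ = (3·0² + 48)/(2·1) ≡ 48/2. 2⁻¹ ≡ 42 (mod 83) since 2·42 = 84 ≡ 1, so λ ≡ 48·42 ≡ 24.
  x = λ² - 0 - 0 = 576 - 0 ≡ 78; y = λ·(0 - 78) - 1 ≡ 36. → (78, 36)
2A = (78, 36).
Next 2B:
Repeated addition: build up to 2B.
2B: tangent at (17, 13): λ = (3·17² + 48)/(2·13) ≡ 2/26. 26⁻¹ ≡ 16 (mod 83) since 26·16 = 416 ≡ 1, so λ ≡ 2·16 ≡ 32.
  x = λ² - 17 - 17 = 1024 - 34 ≡ 77; y = λ·(17 - 77) - 13 ≡ 59. → (77, 59)
2B = (77, 59).
Finally 2A + 2B:
(78, 36) + (77, 59). λ = (59 - 36)/(77 - 78) ≡ 23/82 mod 83. 82⁻¹ ≡ 82 (mod 83) since 82·82 = 6724 ≡ 1, so λ ≡ 60.
  x = λ² - 78 - 77 = 3600 - 155 ≡ 42; y = λ·(78 - 42) - 36 ≡ 49. → (42, 49)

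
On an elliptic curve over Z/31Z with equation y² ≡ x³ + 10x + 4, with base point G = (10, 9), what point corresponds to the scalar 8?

(8, 10)

Double-and-add on 8 = (1000)₂. Start with G = (10, 9) for the leading 1-bit.
double: tangent at (10, 9): λ = (3·10² + 10)/(2·9) ≡ 0/18. 18⁻¹ ≡ 19 (mod 31), so λ ≡ 0·19 ≡ 0.
  x = λ² - 10 - 10 = 0 - 20 ≡ 11; y = λ·(10 - 11) - 9 ≡ 22. → (11, 22)
double: tangent at (11, 22): λ = (3·11² + 10)/(2·22) ≡ 1/13. 13⁻¹ ≡ 12 (mod 31) since 13·12 = 156 ≡ 1, so λ ≡ 1·12 ≡ 12.
  x = λ² - 11 - 11 = 144 - 22 ≡ 29; y = λ·(11 - 29) - 22 ≡ 10. → (29, 10)
double: tangent at (29, 10): λ = (3·29² + 10)/(2·10) ≡ 22/20. 20⁻¹ ≡ 14 (mod 31) since 20·14 = 280 ≡ 1, so λ ≡ 22·14 ≡ 29.
  x = λ² - 29 - 29 = 841 - 58 ≡ 8; y = λ·(29 - 8) - 10 ≡ 10. → (8, 10)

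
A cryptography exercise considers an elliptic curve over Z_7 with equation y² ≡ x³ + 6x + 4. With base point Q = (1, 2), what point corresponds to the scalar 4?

Double-and-add on 4 = (100)₂. Start with Q = (1, 2) for the leading 1-bit.
double: tangent at (1, 2): λ = (3·1² + 6)/(2·2) ≡ 2/4. 4⁻¹ ≡ 2 (mod 7) since 4·2 = 8 ≡ 1, so λ ≡ 2·2 ≡ 4.
  x = λ² - 1 - 1 = 16 - 2 ≡ 0; y = λ·(1 - 0) - 2 ≡ 2. → (0, 2)
double: tangent at (0, 2): λ = (3·0² + 6)/(2·2) ≡ 6/4. 4⁻¹ ≡ 2 (mod 7) since 4·2 = 8 ≡ 1, so λ ≡ 6·2 ≡ 5.
  x = λ² - 0 - 0 = 25 - 0 ≡ 4; y = λ·(0 - 4) - 2 ≡ 6. → (4, 6)

(4, 6)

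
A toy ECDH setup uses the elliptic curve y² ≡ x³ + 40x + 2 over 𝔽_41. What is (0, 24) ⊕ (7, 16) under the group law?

(1, 24)

(0, 24) + (7, 16). λ = (16 - 24)/(7 - 0) ≡ 33/7 mod 41. 7⁻¹ ≡ 6 (mod 41) since 7·6 = 42 ≡ 1, so λ ≡ 34.
  x = λ² - 0 - 7 = 1156 - 7 ≡ 1; y = λ·(0 - 1) - 24 ≡ 24. → (1, 24)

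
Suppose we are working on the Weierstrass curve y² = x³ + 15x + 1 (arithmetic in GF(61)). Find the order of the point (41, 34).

2P: tangent at (41, 34): λ = (3·41² + 15)/(2·34) ≡ 56/7. 7⁻¹ ≡ 35 (mod 61), so λ ≡ 56·35 ≡ 8.
  x = λ² - 41 - 41 = 64 - 82 ≡ 43; y = λ·(41 - 43) - 34 ≡ 11. → (43, 11)
3P: (43, 11) + (41, 34). λ = (34 - 11)/(41 - 43) ≡ 23/59 mod 61. 59⁻¹ ≡ 30 (mod 61) since 59·30 = 1770 ≡ 1, so λ ≡ 19.
  x = λ² - 43 - 41 = 361 - 84 ≡ 33; y = λ·(43 - 33) - 11 ≡ 57. → (33, 57)
4P: (33, 57) + (41, 34). λ = (34 - 57)/(41 - 33) ≡ 38/8 mod 61. 8⁻¹ ≡ 23 (mod 61), so λ ≡ 20.
  x = λ² - 33 - 41 = 400 - 74 ≡ 21; y = λ·(33 - 21) - 57 ≡ 0. → (21, 0)
5P: (21, 0) + (41, 34). λ = (34 - 0)/(41 - 21) ≡ 34/20 mod 61. 20⁻¹ ≡ 58 (mod 61), so λ ≡ 20.
  x = λ² - 21 - 41 = 400 - 62 ≡ 33; y = λ·(21 - 33) - 0 ≡ 4. → (33, 4)
6P: (33, 4) + (41, 34). λ = (34 - 4)/(41 - 33) ≡ 30/8 mod 61. 8⁻¹ ≡ 23 (mod 61) since 8·23 = 184 ≡ 1, so λ ≡ 19.
  x = λ² - 33 - 41 = 361 - 74 ≡ 43; y = λ·(33 - 43) - 4 ≡ 50. → (43, 50)
7P: (43, 50) + (41, 34). λ = (34 - 50)/(41 - 43) ≡ 45/59 mod 61. 59⁻¹ ≡ 30 (mod 61), so λ ≡ 8.
  x = λ² - 43 - 41 = 64 - 84 ≡ 41; y = λ·(43 - 41) - 50 ≡ 27. → (41, 27)
8P: (41, 27) + (41, 34): same x and y₁ ≡ -y₂, so the sum is O.
8P = O, so the order is 8.

8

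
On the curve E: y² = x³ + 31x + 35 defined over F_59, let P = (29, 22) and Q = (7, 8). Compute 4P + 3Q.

(23, 17)

First 4P:
Repeated addition: build up to 4P.
2P: tangent at (29, 22): λ = (3·29² + 31)/(2·22) ≡ 17/44. 44⁻¹ ≡ 55 (mod 59), so λ ≡ 17·55 ≡ 50.
  x = λ² - 29 - 29 = 2500 - 58 ≡ 23; y = λ·(29 - 23) - 22 ≡ 42. → (23, 42)
3P: (23, 42) + (29, 22). λ = (22 - 42)/(29 - 23) ≡ 39/6 mod 59. 6⁻¹ ≡ 10 (mod 59) since 6·10 = 60 ≡ 1, so λ ≡ 36.
  x = λ² - 23 - 29 = 1296 - 52 ≡ 5; y = λ·(23 - 5) - 42 ≡ 16. → (5, 16)
4P: (5, 16) + (29, 22). λ = (22 - 16)/(29 - 5) ≡ 6/24 mod 59. 24⁻¹ ≡ 32 (mod 59) since 24·32 = 768 ≡ 1, so λ ≡ 15.
  x = λ² - 5 - 29 = 225 - 34 ≡ 14; y = λ·(5 - 14) - 16 ≡ 26. → (14, 26)
4P = (14, 26).
Next 3Q:
Repeated addition: build up to 3Q.
2Q: tangent at (7, 8): λ = (3·7² + 31)/(2·8) ≡ 1/16. 16⁻¹ ≡ 48 (mod 59), so λ ≡ 1·48 ≡ 48.
  x = λ² - 7 - 7 = 2304 - 14 ≡ 48; y = λ·(7 - 48) - 8 ≡ 30. → (48, 30)
3Q: (48, 30) + (7, 8). λ = (8 - 30)/(7 - 48) ≡ 37/18 mod 59. 18⁻¹ ≡ 23 (mod 59) since 18·23 = 414 ≡ 1, so λ ≡ 25.
  x = λ² - 48 - 7 = 625 - 55 ≡ 39; y = λ·(48 - 39) - 30 ≡ 18. → (39, 18)
3Q = (39, 18).
Finally 4P + 3Q:
(14, 26) + (39, 18). λ = (18 - 26)/(39 - 14) ≡ 51/25 mod 59. 25⁻¹ ≡ 26 (mod 59), so λ ≡ 28.
  x = λ² - 14 - 39 = 784 - 53 ≡ 23; y = λ·(14 - 23) - 26 ≡ 17. → (23, 17)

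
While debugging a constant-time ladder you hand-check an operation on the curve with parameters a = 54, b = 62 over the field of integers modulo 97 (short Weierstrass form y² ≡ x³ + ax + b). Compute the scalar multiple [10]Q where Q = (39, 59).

Repeated addition: build up to 10Q.
2Q: tangent at (39, 59): λ = (3·39² + 54)/(2·59) ≡ 58/21. 21⁻¹ ≡ 37 (mod 97) since 21·37 = 777 ≡ 1, so λ ≡ 58·37 ≡ 12.
  x = λ² - 39 - 39 = 144 - 78 ≡ 66; y = λ·(39 - 66) - 59 ≡ 5. → (66, 5)
3Q: (66, 5) + (39, 59). λ = (59 - 5)/(39 - 66) ≡ 54/70 mod 97. 70⁻¹ ≡ 79 (mod 97), so λ ≡ 95.
  x = λ² - 66 - 39 = 9025 - 105 ≡ 93; y = λ·(66 - 93) - 5 ≡ 49. → (93, 49)
4Q: (93, 49) + (39, 59). λ = (59 - 49)/(39 - 93) ≡ 10/43 mod 97. 43⁻¹ ≡ 88 (mod 97) since 43·88 = 3784 ≡ 1, so λ ≡ 7.
  x = λ² - 93 - 39 = 49 - 132 ≡ 14; y = λ·(93 - 14) - 49 ≡ 19. → (14, 19)
5Q: (14, 19) + (39, 59). λ = (59 - 19)/(39 - 14) ≡ 40/25 mod 97. 25⁻¹ ≡ 66 (mod 97) since 25·66 = 1650 ≡ 1, so λ ≡ 21.
  x = λ² - 14 - 39 = 441 - 53 ≡ 0; y = λ·(14 - 0) - 19 ≡ 81. → (0, 81)
6Q: (0, 81) + (39, 59). λ = (59 - 81)/(39 - 0) ≡ 75/39 mod 97. 39⁻¹ ≡ 5 (mod 97) since 39·5 = 195 ≡ 1, so λ ≡ 84.
  x = λ² - 0 - 39 = 7056 - 39 ≡ 33; y = λ·(0 - 33) - 81 ≡ 57. → (33, 57)
7Q: (33, 57) + (39, 59). λ = (59 - 57)/(39 - 33) ≡ 2/6 mod 97. 6⁻¹ ≡ 81 (mod 97) since 6·81 = 486 ≡ 1, so λ ≡ 65.
  x = λ² - 33 - 39 = 4225 - 72 ≡ 79; y = λ·(33 - 79) - 57 ≡ 57. → (79, 57)
8Q: (79, 57) + (39, 59). λ = (59 - 57)/(39 - 79) ≡ 2/57 mod 97. 57⁻¹ ≡ 80 (mod 97) since 57·80 = 4560 ≡ 1, so λ ≡ 63.
  x = λ² - 79 - 39 = 3969 - 118 ≡ 68; y = λ·(79 - 68) - 57 ≡ 54. → (68, 54)
9Q: (68, 54) + (39, 59). λ = (59 - 54)/(39 - 68) ≡ 5/68 mod 97. 68⁻¹ ≡ 10 (mod 97) since 68·10 = 680 ≡ 1, so λ ≡ 50.
  x = λ² - 68 - 39 = 2500 - 107 ≡ 65; y = λ·(68 - 65) - 54 ≡ 96. → (65, 96)
10Q: (65, 96) + (39, 59). λ = (59 - 96)/(39 - 65) ≡ 60/71 mod 97. 71⁻¹ ≡ 41 (mod 97) since 71·41 = 2911 ≡ 1, so λ ≡ 35.
  x = λ² - 65 - 39 = 1225 - 104 ≡ 54; y = λ·(65 - 54) - 96 ≡ 95. → (54, 95)

(54, 95)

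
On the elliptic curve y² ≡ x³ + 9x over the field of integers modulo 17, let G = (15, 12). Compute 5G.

Double-and-add on 5 = (101)₂. Start with G = (15, 12) for the leading 1-bit.
double: tangent at (15, 12): λ = (3·15² + 9)/(2·12) ≡ 4/7. 7⁻¹ ≡ 5 (mod 17), so λ ≡ 4·5 ≡ 3.
  x = λ² - 15 - 15 = 9 - 30 ≡ 13; y = λ·(15 - 13) - 12 ≡ 11. → (13, 11)
double: tangent at (13, 11): λ = (3·13² + 9)/(2·11) ≡ 6/5. 5⁻¹ ≡ 7 (mod 17) since 5·7 = 35 ≡ 1, so λ ≡ 6·7 ≡ 8.
  x = λ² - 13 - 13 = 64 - 26 ≡ 4; y = λ·(13 - 4) - 11 ≡ 10. → (4, 10)
add G: (4, 10) + (15, 12). λ = (12 - 10)/(15 - 4) ≡ 2/11 mod 17. 11⁻¹ ≡ 14 (mod 17), so λ ≡ 11.
  x = λ² - 4 - 15 = 121 - 19 ≡ 0; y = λ·(4 - 0) - 10 ≡ 0. → (0, 0)

(0, 0)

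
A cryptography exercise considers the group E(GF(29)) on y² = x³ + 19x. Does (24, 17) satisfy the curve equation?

y² = 17² ≡ 28; x³ + 19x + 0 = 14280 ≡ 12 (mod 29). 28 ≠ 12.

no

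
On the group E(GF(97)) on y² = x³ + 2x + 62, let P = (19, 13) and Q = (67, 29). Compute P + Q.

(19, 13) + (67, 29). λ = (29 - 13)/(67 - 19) ≡ 16/48 mod 97. 48⁻¹ ≡ 95 (mod 97) since 48·95 = 4560 ≡ 1, so λ ≡ 65.
  x = λ² - 19 - 67 = 4225 - 86 ≡ 65; y = λ·(19 - 65) - 13 ≡ 4. → (65, 4)

(65, 4)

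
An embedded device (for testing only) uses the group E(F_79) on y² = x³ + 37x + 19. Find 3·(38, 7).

Write P = (38, 7).
Repeated addition: build up to 3P.
2P: tangent at (38, 7): λ = (3·38² + 37)/(2·7) ≡ 24/14. 14⁻¹ ≡ 17 (mod 79) since 14·17 = 238 ≡ 1, so λ ≡ 24·17 ≡ 13.
  x = λ² - 38 - 38 = 169 - 76 ≡ 14; y = λ·(38 - 14) - 7 ≡ 68. → (14, 68)
3P: (14, 68) + (38, 7). λ = (7 - 68)/(38 - 14) ≡ 18/24 mod 79. 24⁻¹ ≡ 56 (mod 79), so λ ≡ 60.
  x = λ² - 14 - 38 = 3600 - 52 ≡ 72; y = λ·(14 - 72) - 68 ≡ 7. → (72, 7)

(72, 7)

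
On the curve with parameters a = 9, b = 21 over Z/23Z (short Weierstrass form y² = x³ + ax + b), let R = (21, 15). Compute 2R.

tangent at (21, 15): λ = (3·21² + 9)/(2·15) ≡ 21/7. 7⁻¹ ≡ 10 (mod 23), so λ ≡ 21·10 ≡ 3.
  x = λ² - 21 - 21 = 9 - 42 ≡ 13; y = λ·(21 - 13) - 15 ≡ 9. → (13, 9)

(13, 9)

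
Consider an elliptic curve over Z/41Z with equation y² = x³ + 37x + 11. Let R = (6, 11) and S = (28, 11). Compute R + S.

(7, 30)

(6, 11) + (28, 11). λ = (11 - 11)/(28 - 6) ≡ 0/22 mod 41. 22⁻¹ ≡ 28 (mod 41), so λ ≡ 0.
  x = λ² - 6 - 28 = 0 - 34 ≡ 7; y = λ·(6 - 7) - 11 ≡ 30. → (7, 30)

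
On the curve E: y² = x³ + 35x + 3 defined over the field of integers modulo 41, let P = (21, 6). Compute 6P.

(2, 32)

Double-and-add on 6 = (110)₂. Start with P = (21, 6) for the leading 1-bit.
double: tangent at (21, 6): λ = (3·21² + 35)/(2·6) ≡ 5/12. 12⁻¹ ≡ 24 (mod 41), so λ ≡ 5·24 ≡ 38.
  x = λ² - 21 - 21 = 1444 - 42 ≡ 8; y = λ·(21 - 8) - 6 ≡ 37. → (8, 37)
add P: (8, 37) + (21, 6). λ = (6 - 37)/(21 - 8) ≡ 10/13 mod 41. 13⁻¹ ≡ 19 (mod 41) since 13·19 = 247 ≡ 1, so λ ≡ 26.
  x = λ² - 8 - 21 = 676 - 29 ≡ 32; y = λ·(8 - 32) - 37 ≡ 36. → (32, 36)
double: tangent at (32, 36): λ = (3·32² + 35)/(2·36) ≡ 32/31. 31⁻¹ ≡ 4 (mod 41) since 31·4 = 124 ≡ 1, so λ ≡ 32·4 ≡ 5.
  x = λ² - 32 - 32 = 25 - 64 ≡ 2; y = λ·(32 - 2) - 36 ≡ 32. → (2, 32)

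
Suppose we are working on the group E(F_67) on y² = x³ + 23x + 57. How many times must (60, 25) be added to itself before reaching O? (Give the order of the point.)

9

2P: tangent at (60, 25): λ = (3·60² + 23)/(2·25) ≡ 36/50. 50⁻¹ ≡ 63 (mod 67), so λ ≡ 36·63 ≡ 57.
  x = λ² - 60 - 60 = 3249 - 120 ≡ 47; y = λ·(60 - 47) - 25 ≡ 46. → (47, 46)
3P: (47, 46) + (60, 25). λ = (25 - 46)/(60 - 47) ≡ 46/13 mod 67. 13⁻¹ ≡ 31 (mod 67), so λ ≡ 19.
  x = λ² - 47 - 60 = 361 - 107 ≡ 53; y = λ·(47 - 53) - 46 ≡ 41. → (53, 41)
4P: (53, 41) + (60, 25). λ = (25 - 41)/(60 - 53) ≡ 51/7 mod 67. 7⁻¹ ≡ 48 (mod 67), so λ ≡ 36.
  x = λ² - 53 - 60 = 1296 - 113 ≡ 44; y = λ·(53 - 44) - 41 ≡ 15. → (44, 15)
5P: (44, 15) + (60, 25). λ = (25 - 15)/(60 - 44) ≡ 10/16 mod 67. 16⁻¹ ≡ 21 (mod 67) since 16·21 = 336 ≡ 1, so λ ≡ 9.
  x = λ² - 44 - 60 = 81 - 104 ≡ 44; y = λ·(44 - 44) - 15 ≡ 52. → (44, 52)
6P: (44, 52) + (60, 25). λ = (25 - 52)/(60 - 44) ≡ 40/16 mod 67. 16⁻¹ ≡ 21 (mod 67) since 16·21 = 336 ≡ 1, so λ ≡ 36.
  x = λ² - 44 - 60 = 1296 - 104 ≡ 53; y = λ·(44 - 53) - 52 ≡ 26. → (53, 26)
7P: (53, 26) + (60, 25). λ = (25 - 26)/(60 - 53) ≡ 66/7 mod 67. 7⁻¹ ≡ 48 (mod 67) since 7·48 = 336 ≡ 1, so λ ≡ 19.
  x = λ² - 53 - 60 = 361 - 113 ≡ 47; y = λ·(53 - 47) - 26 ≡ 21. → (47, 21)
8P: (47, 21) + (60, 25). λ = (25 - 21)/(60 - 47) ≡ 4/13 mod 67. 13⁻¹ ≡ 31 (mod 67), so λ ≡ 57.
  x = λ² - 47 - 60 = 3249 - 107 ≡ 60; y = λ·(47 - 60) - 21 ≡ 42. → (60, 42)
9P: (60, 42) + (60, 25): same x and y₁ ≡ -y₂, so the sum is O.
9P = O, so the order is 9.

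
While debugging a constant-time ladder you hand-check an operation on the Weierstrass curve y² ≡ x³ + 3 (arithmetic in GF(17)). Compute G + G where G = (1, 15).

tangent at (1, 15): λ = (3·1² + 0)/(2·15) ≡ 3/13. 13⁻¹ ≡ 4 (mod 17), so λ ≡ 3·4 ≡ 12.
  x = λ² - 1 - 1 = 144 - 2 ≡ 6; y = λ·(1 - 6) - 15 ≡ 10. → (6, 10)

(6, 10)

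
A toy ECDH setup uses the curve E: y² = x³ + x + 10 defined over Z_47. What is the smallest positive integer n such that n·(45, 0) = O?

2

2P: (45, 0) + (45, 0): same x and y₁ ≡ -y₂, so the sum is O.
2P = O, so the order is 2.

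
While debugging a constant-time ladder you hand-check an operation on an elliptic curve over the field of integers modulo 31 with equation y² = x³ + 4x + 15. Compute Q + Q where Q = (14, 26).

tangent at (14, 26): λ = (3·14² + 4)/(2·26) ≡ 3/21. 21⁻¹ ≡ 3 (mod 31), so λ ≡ 3·3 ≡ 9.
  x = λ² - 14 - 14 = 81 - 28 ≡ 22; y = λ·(14 - 22) - 26 ≡ 26. → (22, 26)

(22, 26)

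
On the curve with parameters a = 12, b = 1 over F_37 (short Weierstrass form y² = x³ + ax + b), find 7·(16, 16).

Write G = (16, 16).
Double-and-add on 7 = (111)₂. Start with G = (16, 16) for the leading 1-bit.
double: tangent at (16, 16): λ = (3·16² + 12)/(2·16) ≡ 3/32. 32⁻¹ ≡ 22 (mod 37), so λ ≡ 3·22 ≡ 29.
  x = λ² - 16 - 16 = 841 - 32 ≡ 32; y = λ·(16 - 32) - 16 ≡ 1. → (32, 1)
add G: (32, 1) + (16, 16). λ = (16 - 1)/(16 - 32) ≡ 15/21 mod 37. 21⁻¹ ≡ 30 (mod 37) since 21·30 = 630 ≡ 1, so λ ≡ 6.
  x = λ² - 32 - 16 = 36 - 48 ≡ 25; y = λ·(32 - 25) - 1 ≡ 4. → (25, 4)
double: tangent at (25, 4): λ = (3·25² + 12)/(2·4) ≡ 0/8. 8⁻¹ ≡ 14 (mod 37), so λ ≡ 0·14 ≡ 0.
  x = λ² - 25 - 25 = 0 - 50 ≡ 24; y = λ·(25 - 24) - 4 ≡ 33. → (24, 33)
add G: (24, 33) + (16, 16). λ = (16 - 33)/(16 - 24) ≡ 20/29 mod 37. 29⁻¹ ≡ 23 (mod 37), so λ ≡ 16.
  x = λ² - 24 - 16 = 256 - 40 ≡ 31; y = λ·(24 - 31) - 33 ≡ 3. → (31, 3)

(31, 3)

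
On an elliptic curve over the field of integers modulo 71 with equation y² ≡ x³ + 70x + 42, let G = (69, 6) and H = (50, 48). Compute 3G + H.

First 3G:
Repeated addition: build up to 3G.
2G: tangent at (69, 6): λ = (3·69² + 70)/(2·6) ≡ 11/12. 12⁻¹ ≡ 6 (mod 71) since 12·6 = 72 ≡ 1, so λ ≡ 11·6 ≡ 66.
  x = λ² - 69 - 69 = 4356 - 138 ≡ 29; y = λ·(69 - 29) - 6 ≡ 7. → (29, 7)
3G: (29, 7) + (69, 6). λ = (6 - 7)/(69 - 29) ≡ 70/40 mod 71. 40⁻¹ ≡ 16 (mod 71), so λ ≡ 55.
  x = λ² - 29 - 69 = 3025 - 98 ≡ 16; y = λ·(29 - 16) - 7 ≡ 69. → (16, 69)
3G = (16, 69).
Finally 3G + H:
(16, 69) + (50, 48). λ = (48 - 69)/(50 - 16) ≡ 50/34 mod 71. 34⁻¹ ≡ 23 (mod 71), so λ ≡ 14.
  x = λ² - 16 - 50 = 196 - 66 ≡ 59; y = λ·(16 - 59) - 69 ≡ 39. → (59, 39)

(59, 39)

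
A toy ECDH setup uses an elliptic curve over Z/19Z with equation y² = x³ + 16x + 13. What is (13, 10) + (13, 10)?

(17, 7)

tangent at (13, 10): λ = (3·13² + 16)/(2·10) ≡ 10/1. 1⁻¹ ≡ 1 (mod 19) since 1·1 = 1 ≡ 1, so λ ≡ 10·1 ≡ 10.
  x = λ² - 13 - 13 = 100 - 26 ≡ 17; y = λ·(13 - 17) - 10 ≡ 7. → (17, 7)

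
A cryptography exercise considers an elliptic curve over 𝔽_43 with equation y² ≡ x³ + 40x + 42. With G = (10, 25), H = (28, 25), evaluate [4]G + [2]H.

(2, 1)

First 4G:
Repeated addition: build up to 4G.
2G: tangent at (10, 25): λ = (3·10² + 40)/(2·25) ≡ 39/7. 7⁻¹ ≡ 37 (mod 43) since 7·37 = 259 ≡ 1, so λ ≡ 39·37 ≡ 24.
  x = λ² - 10 - 10 = 576 - 20 ≡ 40; y = λ·(10 - 40) - 25 ≡ 29. → (40, 29)
3G: (40, 29) + (10, 25). λ = (25 - 29)/(10 - 40) ≡ 39/13 mod 43. 13⁻¹ ≡ 10 (mod 43), so λ ≡ 3.
  x = λ² - 40 - 10 = 9 - 50 ≡ 2; y = λ·(40 - 2) - 29 ≡ 42. → (2, 42)
4G: (2, 42) + (10, 25). λ = (25 - 42)/(10 - 2) ≡ 26/8 mod 43. 8⁻¹ ≡ 27 (mod 43), so λ ≡ 14.
  x = λ² - 2 - 10 = 196 - 12 ≡ 12; y = λ·(2 - 12) - 42 ≡ 33. → (12, 33)
4G = (12, 33).
Next 2H:
Repeated addition: build up to 2H.
2H: tangent at (28, 25): λ = (3·28² + 40)/(2·25) ≡ 27/7. 7⁻¹ ≡ 37 (mod 43) since 7·37 = 259 ≡ 1, so λ ≡ 27·37 ≡ 10.
  x = λ² - 28 - 28 = 100 - 56 ≡ 1; y = λ·(28 - 1) - 25 ≡ 30. → (1, 30)
2H = (1, 30).
Finally 4G + 2H:
(12, 33) + (1, 30). λ = (30 - 33)/(1 - 12) ≡ 40/32 mod 43. 32⁻¹ ≡ 39 (mod 43) since 32·39 = 1248 ≡ 1, so λ ≡ 12.
  x = λ² - 12 - 1 = 144 - 13 ≡ 2; y = λ·(12 - 2) - 33 ≡ 1. → (2, 1)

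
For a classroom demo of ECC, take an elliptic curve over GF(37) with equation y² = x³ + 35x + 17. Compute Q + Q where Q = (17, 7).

(4, 6)

tangent at (17, 7): λ = (3·17² + 35)/(2·7) ≡ 14/14. 14⁻¹ ≡ 8 (mod 37), so λ ≡ 14·8 ≡ 1.
  x = λ² - 17 - 17 = 1 - 34 ≡ 4; y = λ·(17 - 4) - 7 ≡ 6. → (4, 6)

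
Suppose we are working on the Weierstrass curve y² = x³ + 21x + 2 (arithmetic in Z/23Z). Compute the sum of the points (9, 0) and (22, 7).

(1, 22)

(9, 0) + (22, 7). λ = (7 - 0)/(22 - 9) ≡ 7/13 mod 23. 13⁻¹ ≡ 16 (mod 23), so λ ≡ 20.
  x = λ² - 9 - 22 = 400 - 31 ≡ 1; y = λ·(9 - 1) - 0 ≡ 22. → (1, 22)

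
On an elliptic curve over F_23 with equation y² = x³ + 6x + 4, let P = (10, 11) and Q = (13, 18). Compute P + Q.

(10, 11) + (13, 18). λ = (18 - 11)/(13 - 10) ≡ 7/3 mod 23. 3⁻¹ ≡ 8 (mod 23), so λ ≡ 10.
  x = λ² - 10 - 13 = 100 - 23 ≡ 8; y = λ·(10 - 8) - 11 ≡ 9. → (8, 9)

(8, 9)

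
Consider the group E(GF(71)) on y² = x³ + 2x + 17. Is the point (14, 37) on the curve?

yes

y² = 37² ≡ 20; x³ + 2x + 17 = 2789 ≡ 20 (mod 71). 20 = 20.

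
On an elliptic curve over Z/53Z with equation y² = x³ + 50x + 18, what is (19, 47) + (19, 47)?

(6, 2)

tangent at (19, 47): λ = (3·19² + 50)/(2·47) ≡ 20/41. 41⁻¹ ≡ 22 (mod 53), so λ ≡ 20·22 ≡ 16.
  x = λ² - 19 - 19 = 256 - 38 ≡ 6; y = λ·(19 - 6) - 47 ≡ 2. → (6, 2)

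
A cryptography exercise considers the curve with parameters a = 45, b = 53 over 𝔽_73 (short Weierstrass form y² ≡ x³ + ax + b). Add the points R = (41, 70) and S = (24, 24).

(41, 70) + (24, 24). λ = (24 - 70)/(24 - 41) ≡ 27/56 mod 73. 56⁻¹ ≡ 30 (mod 73), so λ ≡ 7.
  x = λ² - 41 - 24 = 49 - 65 ≡ 57; y = λ·(41 - 57) - 70 ≡ 37. → (57, 37)

(57, 37)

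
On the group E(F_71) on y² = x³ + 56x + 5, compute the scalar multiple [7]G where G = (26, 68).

Double-and-add on 7 = (111)₂. Start with G = (26, 68) for the leading 1-bit.
double: tangent at (26, 68): λ = (3·26² + 56)/(2·68) ≡ 25/65. 65⁻¹ ≡ 59 (mod 71), so λ ≡ 25·59 ≡ 55.
  x = λ² - 26 - 26 = 3025 - 52 ≡ 62; y = λ·(26 - 62) - 68 ≡ 11. → (62, 11)
add G: (62, 11) + (26, 68). λ = (68 - 11)/(26 - 62) ≡ 57/35 mod 71. 35⁻¹ ≡ 69 (mod 71), so λ ≡ 28.
  x = λ² - 62 - 26 = 784 - 88 ≡ 57; y = λ·(62 - 57) - 11 ≡ 58. → (57, 58)
double: tangent at (57, 58): λ = (3·57² + 56)/(2·58) ≡ 5/45. 45⁻¹ ≡ 30 (mod 71), so λ ≡ 5·30 ≡ 8.
  x = λ² - 57 - 57 = 64 - 114 ≡ 21; y = λ·(57 - 21) - 58 ≡ 17. → (21, 17)
add G: (21, 17) + (26, 68). λ = (68 - 17)/(26 - 21) ≡ 51/5 mod 71. 5⁻¹ ≡ 57 (mod 71), so λ ≡ 67.
  x = λ² - 21 - 26 = 4489 - 47 ≡ 40; y = λ·(21 - 40) - 17 ≡ 59. → (40, 59)

(40, 59)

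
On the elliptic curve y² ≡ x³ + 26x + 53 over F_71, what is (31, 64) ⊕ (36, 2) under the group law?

(47, 35)

(31, 64) + (36, 2). λ = (2 - 64)/(36 - 31) ≡ 9/5 mod 71. 5⁻¹ ≡ 57 (mod 71), so λ ≡ 16.
  x = λ² - 31 - 36 = 256 - 67 ≡ 47; y = λ·(31 - 47) - 64 ≡ 35. → (47, 35)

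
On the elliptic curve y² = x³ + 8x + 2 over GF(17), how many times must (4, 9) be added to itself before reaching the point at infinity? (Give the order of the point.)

2P: tangent at (4, 9): λ = (3·4² + 8)/(2·9) ≡ 5/1. 1⁻¹ ≡ 1 (mod 17), so λ ≡ 5·1 ≡ 5.
  x = λ² - 4 - 4 = 25 - 8 ≡ 0; y = λ·(4 - 0) - 9 ≡ 11. → (0, 11)
3P: (0, 11) + (4, 9). λ = (9 - 11)/(4 - 0) ≡ 15/4 mod 17. 4⁻¹ ≡ 13 (mod 17), so λ ≡ 8.
  x = λ² - 0 - 4 = 64 - 4 ≡ 9; y = λ·(0 - 9) - 11 ≡ 2. → (9, 2)
4P: (9, 2) + (4, 9). λ = (9 - 2)/(4 - 9) ≡ 7/12 mod 17. 12⁻¹ ≡ 10 (mod 17) since 12·10 = 120 ≡ 1, so λ ≡ 2.
  x = λ² - 9 - 4 = 4 - 13 ≡ 8; y = λ·(9 - 8) - 2 ≡ 0. → (8, 0)
5P: (8, 0) + (4, 9). λ = (9 - 0)/(4 - 8) ≡ 9/13 mod 17. 13⁻¹ ≡ 4 (mod 17), so λ ≡ 2.
  x = λ² - 8 - 4 = 4 - 12 ≡ 9; y = λ·(8 - 9) - 0 ≡ 15. → (9, 15)
6P: (9, 15) + (4, 9). λ = (9 - 15)/(4 - 9) ≡ 11/12 mod 17. 12⁻¹ ≡ 10 (mod 17) since 12·10 = 120 ≡ 1, so λ ≡ 8.
  x = λ² - 9 - 4 = 64 - 13 ≡ 0; y = λ·(9 - 0) - 15 ≡ 6. → (0, 6)
7P: (0, 6) + (4, 9). λ = (9 - 6)/(4 - 0) ≡ 3/4 mod 17. 4⁻¹ ≡ 13 (mod 17) since 4·13 = 52 ≡ 1, so λ ≡ 5.
  x = λ² - 0 - 4 = 25 - 4 ≡ 4; y = λ·(0 - 4) - 6 ≡ 8. → (4, 8)
8P: (4, 8) + (4, 9): same x and y₁ ≡ -y₂, so the sum is the point at infinity.
8P = the point at infinity, so the order is 8.

8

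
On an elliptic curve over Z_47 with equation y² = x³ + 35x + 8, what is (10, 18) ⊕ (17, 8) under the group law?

(23, 14)

(10, 18) + (17, 8). λ = (8 - 18)/(17 - 10) ≡ 37/7 mod 47. 7⁻¹ ≡ 27 (mod 47), so λ ≡ 12.
  x = λ² - 10 - 17 = 144 - 27 ≡ 23; y = λ·(10 - 23) - 18 ≡ 14. → (23, 14)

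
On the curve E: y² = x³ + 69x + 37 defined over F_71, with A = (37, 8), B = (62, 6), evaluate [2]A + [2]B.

First 2A:
Repeated addition: build up to 2A.
2A: tangent at (37, 8): λ = (3·37² + 69)/(2·8) ≡ 58/16. 16⁻¹ ≡ 40 (mod 71), so λ ≡ 58·40 ≡ 48.
  x = λ² - 37 - 37 = 2304 - 74 ≡ 29; y = λ·(37 - 29) - 8 ≡ 21. → (29, 21)
2A = (29, 21).
Next 2B:
Repeated addition: build up to 2B.
2B: tangent at (62, 6): λ = (3·62² + 69)/(2·6) ≡ 28/12. 12⁻¹ ≡ 6 (mod 71), so λ ≡ 28·6 ≡ 26.
  x = λ² - 62 - 62 = 676 - 124 ≡ 55; y = λ·(62 - 55) - 6 ≡ 34. → (55, 34)
2B = (55, 34).
Finally 2A + 2B:
(29, 21) + (55, 34). λ = (34 - 21)/(55 - 29) ≡ 13/26 mod 71. 26⁻¹ ≡ 41 (mod 71) since 26·41 = 1066 ≡ 1, so λ ≡ 36.
  x = λ² - 29 - 55 = 1296 - 84 ≡ 5; y = λ·(29 - 5) - 21 ≡ 62. → (5, 62)

(5, 62)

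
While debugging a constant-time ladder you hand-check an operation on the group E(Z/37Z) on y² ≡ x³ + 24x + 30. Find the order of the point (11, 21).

10

2P: tangent at (11, 21): λ = (3·11² + 24)/(2·21) ≡ 17/5. 5⁻¹ ≡ 15 (mod 37), so λ ≡ 17·15 ≡ 33.
  x = λ² - 11 - 11 = 1089 - 22 ≡ 31; y = λ·(11 - 31) - 21 ≡ 22. → (31, 22)
3P: (31, 22) + (11, 21). λ = (21 - 22)/(11 - 31) ≡ 36/17 mod 37. 17⁻¹ ≡ 24 (mod 37), so λ ≡ 13.
  x = λ² - 31 - 11 = 169 - 42 ≡ 16; y = λ·(31 - 16) - 22 ≡ 25. → (16, 25)
4P: (16, 25) + (11, 21). λ = (21 - 25)/(11 - 16) ≡ 33/32 mod 37. 32⁻¹ ≡ 22 (mod 37), so λ ≡ 23.
  x = λ² - 16 - 11 = 529 - 27 ≡ 21; y = λ·(16 - 21) - 25 ≡ 8. → (21, 8)
5P: (21, 8) + (11, 21). λ = (21 - 8)/(11 - 21) ≡ 13/27 mod 37. 27⁻¹ ≡ 11 (mod 37) since 27·11 = 297 ≡ 1, so λ ≡ 32.
  x = λ² - 21 - 11 = 1024 - 32 ≡ 30; y = λ·(21 - 30) - 8 ≡ 0. → (30, 0)
6P: (30, 0) + (11, 21). λ = (21 - 0)/(11 - 30) ≡ 21/18 mod 37. 18⁻¹ ≡ 35 (mod 37), so λ ≡ 32.
  x = λ² - 30 - 11 = 1024 - 41 ≡ 21; y = λ·(30 - 21) - 0 ≡ 29. → (21, 29)
7P: (21, 29) + (11, 21). λ = (21 - 29)/(11 - 21) ≡ 29/27 mod 37. 27⁻¹ ≡ 11 (mod 37), so λ ≡ 23.
  x = λ² - 21 - 11 = 529 - 32 ≡ 16; y = λ·(21 - 16) - 29 ≡ 12. → (16, 12)
8P: (16, 12) + (11, 21). λ = (21 - 12)/(11 - 16) ≡ 9/32 mod 37. 32⁻¹ ≡ 22 (mod 37) since 32·22 = 704 ≡ 1, so λ ≡ 13.
  x = λ² - 16 - 11 = 169 - 27 ≡ 31; y = λ·(16 - 31) - 12 ≡ 15. → (31, 15)
9P: (31, 15) + (11, 21). λ = (21 - 15)/(11 - 31) ≡ 6/17 mod 37. 17⁻¹ ≡ 24 (mod 37) since 17·24 = 408 ≡ 1, so λ ≡ 33.
  x = λ² - 31 - 11 = 1089 - 42 ≡ 11; y = λ·(31 - 11) - 15 ≡ 16. → (11, 16)
10P: (11, 16) + (11, 21): same x and y₁ ≡ -y₂, so the sum is O.
10P = O, so the order is 10.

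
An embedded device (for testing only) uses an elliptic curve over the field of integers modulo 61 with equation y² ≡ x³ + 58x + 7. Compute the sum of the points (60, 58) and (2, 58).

(60, 3)

(60, 58) + (2, 58). λ = (58 - 58)/(2 - 60) ≡ 0/3 mod 61. 3⁻¹ ≡ 41 (mod 61) since 3·41 = 123 ≡ 1, so λ ≡ 0.
  x = λ² - 60 - 2 = 0 - 62 ≡ 60; y = λ·(60 - 60) - 58 ≡ 3. → (60, 3)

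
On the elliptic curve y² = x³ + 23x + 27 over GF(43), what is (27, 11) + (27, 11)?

tangent at (27, 11): λ = (3·27² + 23)/(2·11) ≡ 17/22. 22⁻¹ ≡ 2 (mod 43), so λ ≡ 17·2 ≡ 34.
  x = λ² - 27 - 27 = 1156 - 54 ≡ 27; y = λ·(27 - 27) - 11 ≡ 32. → (27, 32)

(27, 32)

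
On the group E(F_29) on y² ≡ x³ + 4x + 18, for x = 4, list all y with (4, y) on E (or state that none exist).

none

x³ + 4x + 18 = 98 ≡ 11 (mod 29).
11 is a non-residue mod 29; no y exists.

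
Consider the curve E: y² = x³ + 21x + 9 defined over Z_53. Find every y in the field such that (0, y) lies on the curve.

x³ + 21x + 9 = 9 ≡ 9 (mod 53).
Square roots of 9 mod 53: 3 and 50 (since 3² = 9 ≡ 9).

3, 50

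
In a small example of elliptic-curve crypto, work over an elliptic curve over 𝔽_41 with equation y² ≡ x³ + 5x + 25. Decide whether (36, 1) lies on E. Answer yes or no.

y² = 1² ≡ 1; x³ + 5x + 25 = 46861 ≡ 39 (mod 41). 1 ≠ 39.

no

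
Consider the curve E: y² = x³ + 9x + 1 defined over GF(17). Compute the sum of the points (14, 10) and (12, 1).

(14, 10) + (12, 1). λ = (1 - 10)/(12 - 14) ≡ 8/15 mod 17. 15⁻¹ ≡ 8 (mod 17) since 15·8 = 120 ≡ 1, so λ ≡ 13.
  x = λ² - 14 - 12 = 169 - 26 ≡ 7; y = λ·(14 - 7) - 10 ≡ 13. → (7, 13)

(7, 13)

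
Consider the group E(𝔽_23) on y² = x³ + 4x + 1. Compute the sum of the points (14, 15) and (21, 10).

(4, 14)

(14, 15) + (21, 10). λ = (10 - 15)/(21 - 14) ≡ 18/7 mod 23. 7⁻¹ ≡ 10 (mod 23), so λ ≡ 19.
  x = λ² - 14 - 21 = 361 - 35 ≡ 4; y = λ·(14 - 4) - 15 ≡ 14. → (4, 14)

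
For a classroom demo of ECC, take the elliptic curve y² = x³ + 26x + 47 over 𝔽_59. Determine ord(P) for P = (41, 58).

8

2P: tangent at (41, 58): λ = (3·41² + 26)/(2·58) ≡ 54/57. 57⁻¹ ≡ 29 (mod 59), so λ ≡ 54·29 ≡ 32.
  x = λ² - 41 - 41 = 1024 - 82 ≡ 57; y = λ·(41 - 57) - 58 ≡ 20. → (57, 20)
3P: (57, 20) + (41, 58). λ = (58 - 20)/(41 - 57) ≡ 38/43 mod 59. 43⁻¹ ≡ 11 (mod 59) since 43·11 = 473 ≡ 1, so λ ≡ 5.
  x = λ² - 57 - 41 = 25 - 98 ≡ 45; y = λ·(57 - 45) - 20 ≡ 40. → (45, 40)
4P: (45, 40) + (41, 58). λ = (58 - 40)/(41 - 45) ≡ 18/55 mod 59. 55⁻¹ ≡ 44 (mod 59), so λ ≡ 25.
  x = λ² - 45 - 41 = 625 - 86 ≡ 8; y = λ·(45 - 8) - 40 ≡ 0. → (8, 0)
5P: (8, 0) + (41, 58). λ = (58 - 0)/(41 - 8) ≡ 58/33 mod 59. 33⁻¹ ≡ 34 (mod 59), so λ ≡ 25.
  x = λ² - 8 - 41 = 625 - 49 ≡ 45; y = λ·(8 - 45) - 0 ≡ 19. → (45, 19)
6P: (45, 19) + (41, 58). λ = (58 - 19)/(41 - 45) ≡ 39/55 mod 59. 55⁻¹ ≡ 44 (mod 59), so λ ≡ 5.
  x = λ² - 45 - 41 = 25 - 86 ≡ 57; y = λ·(45 - 57) - 19 ≡ 39. → (57, 39)
7P: (57, 39) + (41, 58). λ = (58 - 39)/(41 - 57) ≡ 19/43 mod 59. 43⁻¹ ≡ 11 (mod 59), so λ ≡ 32.
  x = λ² - 57 - 41 = 1024 - 98 ≡ 41; y = λ·(57 - 41) - 39 ≡ 1. → (41, 1)
8P: (41, 1) + (41, 58): same x and y₁ ≡ -y₂, so the sum is ∞.
8P = ∞, so the order is 8.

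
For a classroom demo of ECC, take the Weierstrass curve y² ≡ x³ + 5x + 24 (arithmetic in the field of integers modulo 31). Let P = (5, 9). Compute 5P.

Repeated addition: build up to 5P.
2P: tangent at (5, 9): λ = (3·5² + 5)/(2·9) ≡ 18/18. 18⁻¹ ≡ 19 (mod 31) since 18·19 = 342 ≡ 1, so λ ≡ 18·19 ≡ 1.
  x = λ² - 5 - 5 = 1 - 10 ≡ 22; y = λ·(5 - 22) - 9 ≡ 5. → (22, 5)
3P: (22, 5) + (5, 9). λ = (9 - 5)/(5 - 22) ≡ 4/14 mod 31. 14⁻¹ ≡ 20 (mod 31), so λ ≡ 18.
  x = λ² - 22 - 5 = 324 - 27 ≡ 18; y = λ·(22 - 18) - 5 ≡ 5. → (18, 5)
4P: (18, 5) + (5, 9). λ = (9 - 5)/(5 - 18) ≡ 4/18 mod 31. 18⁻¹ ≡ 19 (mod 31), so λ ≡ 14.
  x = λ² - 18 - 5 = 196 - 23 ≡ 18; y = λ·(18 - 18) - 5 ≡ 26. → (18, 26)
5P: (18, 26) + (5, 9). λ = (9 - 26)/(5 - 18) ≡ 14/18 mod 31. 18⁻¹ ≡ 19 (mod 31) since 18·19 = 342 ≡ 1, so λ ≡ 18.
  x = λ² - 18 - 5 = 324 - 23 ≡ 22; y = λ·(18 - 22) - 26 ≡ 26. → (22, 26)

(22, 26)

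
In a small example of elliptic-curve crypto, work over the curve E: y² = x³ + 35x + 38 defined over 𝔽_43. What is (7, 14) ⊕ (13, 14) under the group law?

(7, 14) + (13, 14). λ = (14 - 14)/(13 - 7) ≡ 0/6 mod 43. 6⁻¹ ≡ 36 (mod 43), so λ ≡ 0.
  x = λ² - 7 - 13 = 0 - 20 ≡ 23; y = λ·(7 - 23) - 14 ≡ 29. → (23, 29)

(23, 29)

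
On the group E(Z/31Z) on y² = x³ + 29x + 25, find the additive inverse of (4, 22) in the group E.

-(4, 22) = (4, -22 mod 31) = (4, 9).

(4, 9)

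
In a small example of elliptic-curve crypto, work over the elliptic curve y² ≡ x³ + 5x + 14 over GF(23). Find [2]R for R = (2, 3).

(20, 15)

tangent at (2, 3): λ = (3·2² + 5)/(2·3) ≡ 17/6. 6⁻¹ ≡ 4 (mod 23), so λ ≡ 17·4 ≡ 22.
  x = λ² - 2 - 2 = 484 - 4 ≡ 20; y = λ·(2 - 20) - 3 ≡ 15. → (20, 15)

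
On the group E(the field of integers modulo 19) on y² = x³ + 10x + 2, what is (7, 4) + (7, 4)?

tangent at (7, 4): λ = (3·7² + 10)/(2·4) ≡ 5/8. 8⁻¹ ≡ 12 (mod 19) since 8·12 = 96 ≡ 1, so λ ≡ 5·12 ≡ 3.
  x = λ² - 7 - 7 = 9 - 14 ≡ 14; y = λ·(7 - 14) - 4 ≡ 13. → (14, 13)

(14, 13)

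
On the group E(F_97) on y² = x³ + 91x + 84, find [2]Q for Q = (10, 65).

tangent at (10, 65): λ = (3·10² + 91)/(2·65) ≡ 3/33. 33⁻¹ ≡ 50 (mod 97) since 33·50 = 1650 ≡ 1, so λ ≡ 3·50 ≡ 53.
  x = λ² - 10 - 10 = 2809 - 20 ≡ 73; y = λ·(10 - 73) - 65 ≡ 88. → (73, 88)

(73, 88)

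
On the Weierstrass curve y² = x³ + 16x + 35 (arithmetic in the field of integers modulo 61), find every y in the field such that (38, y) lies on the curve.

x³ + 16x + 35 = 55515 ≡ 5 (mod 61).
Square roots of 5 mod 61: 26 and 35 (since 26² = 676 ≡ 5).

26, 35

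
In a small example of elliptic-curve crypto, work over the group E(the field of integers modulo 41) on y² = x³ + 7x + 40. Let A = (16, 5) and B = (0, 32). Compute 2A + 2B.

(40, 14)

First 2A:
Repeated addition: build up to 2A.
2A: tangent at (16, 5): λ = (3·16² + 7)/(2·5) ≡ 37/10. 10⁻¹ ≡ 37 (mod 41), so λ ≡ 37·37 ≡ 16.
  x = λ² - 16 - 16 = 256 - 32 ≡ 19; y = λ·(16 - 19) - 5 ≡ 29. → (19, 29)
2A = (19, 29).
Next 2B:
Repeated addition: build up to 2B.
2B: tangent at (0, 32): λ = (3·0² + 7)/(2·32) ≡ 7/23. 23⁻¹ ≡ 25 (mod 41), so λ ≡ 7·25 ≡ 11.
  x = λ² - 0 - 0 = 121 - 0 ≡ 39; y = λ·(0 - 39) - 32 ≡ 31. → (39, 31)
2B = (39, 31).
Finally 2A + 2B:
(19, 29) + (39, 31). λ = (31 - 29)/(39 - 19) ≡ 2/20 mod 41. 20⁻¹ ≡ 39 (mod 41), so λ ≡ 37.
  x = λ² - 19 - 39 = 1369 - 58 ≡ 40; y = λ·(19 - 40) - 29 ≡ 14. → (40, 14)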